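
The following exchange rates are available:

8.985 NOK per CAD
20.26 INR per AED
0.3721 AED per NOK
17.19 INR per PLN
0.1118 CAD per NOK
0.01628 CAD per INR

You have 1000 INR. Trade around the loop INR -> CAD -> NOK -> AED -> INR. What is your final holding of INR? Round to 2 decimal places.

1000 INR × 0.01628 = 16.28 CAD
16.28 CAD × 8.985 = 146.2758 NOK
146.2758 NOK × 0.3721 = 54.42922518 AED
54.42922518 AED × 20.26 = 1102.7361021468 INR

1102.74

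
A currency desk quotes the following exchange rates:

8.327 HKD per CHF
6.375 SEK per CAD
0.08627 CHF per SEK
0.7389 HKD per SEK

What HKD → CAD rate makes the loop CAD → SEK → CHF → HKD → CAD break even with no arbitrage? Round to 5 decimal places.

Known legs of the cycle: 6.375 × 0.08627 × 8.327 = 4.57961059875
For no arbitrage the full-cycle product must be 1, so the missing rate is 1 / 4.57961059875 ≈ 0.2183592.

0.21836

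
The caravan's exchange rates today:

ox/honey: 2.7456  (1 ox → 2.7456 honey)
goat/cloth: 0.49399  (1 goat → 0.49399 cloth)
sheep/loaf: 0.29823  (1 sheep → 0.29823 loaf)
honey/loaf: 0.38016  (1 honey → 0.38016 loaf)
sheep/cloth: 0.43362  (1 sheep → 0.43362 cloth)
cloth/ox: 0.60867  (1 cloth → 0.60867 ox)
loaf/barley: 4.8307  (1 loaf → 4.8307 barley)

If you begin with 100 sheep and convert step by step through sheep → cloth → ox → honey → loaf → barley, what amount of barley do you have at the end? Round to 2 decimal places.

133.08

100 sheep × 0.43362 = 43.362 cloth
43.362 cloth × 0.60867 = 26.39314854 ox
26.39314854 ox × 2.7456 = 72.465028631424 honey
72.465028631424 honey × 0.38016 = 27.54830528452214784 loaf
27.54830528452214784 loaf × 4.8307 = 133.077598337941139570688 barley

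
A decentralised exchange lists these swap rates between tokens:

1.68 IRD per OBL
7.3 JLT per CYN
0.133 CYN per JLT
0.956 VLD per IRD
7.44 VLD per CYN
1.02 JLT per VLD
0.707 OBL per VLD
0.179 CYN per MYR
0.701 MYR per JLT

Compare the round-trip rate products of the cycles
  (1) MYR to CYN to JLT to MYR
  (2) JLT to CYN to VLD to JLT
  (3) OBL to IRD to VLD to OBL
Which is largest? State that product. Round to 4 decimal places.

(1) 0.179 × 7.3 × 0.701 = 0.91600
(2) 0.133 × 7.44 × 1.02 = 1.00931
(3) 1.68 × 0.956 × 0.707 = 1.13550
Highest is cycle (3) at 1.1355 (>1, arbitrage).

1.1355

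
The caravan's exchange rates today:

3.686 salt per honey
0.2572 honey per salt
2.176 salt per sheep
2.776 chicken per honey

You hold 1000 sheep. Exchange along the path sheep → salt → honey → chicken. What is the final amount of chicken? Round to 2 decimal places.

1553.64

1000 sheep × 2.176 = 2176 salt
2176 salt × 0.2572 = 559.6672 honey
559.6672 honey × 2.776 = 1553.6361472 chicken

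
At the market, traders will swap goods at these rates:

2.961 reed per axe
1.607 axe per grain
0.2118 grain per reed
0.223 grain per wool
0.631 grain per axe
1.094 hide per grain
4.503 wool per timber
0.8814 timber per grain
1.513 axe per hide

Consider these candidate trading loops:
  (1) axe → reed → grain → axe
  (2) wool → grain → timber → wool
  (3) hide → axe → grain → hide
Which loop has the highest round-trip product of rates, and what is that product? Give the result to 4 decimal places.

(1) 2.961 × 0.2118 × 1.607 = 1.00781
(2) 0.223 × 0.8814 × 4.503 = 0.88507
(3) 1.513 × 0.631 × 1.094 = 1.04445
Highest is cycle (3) at 1.0444 (>1, arbitrage).

1.0444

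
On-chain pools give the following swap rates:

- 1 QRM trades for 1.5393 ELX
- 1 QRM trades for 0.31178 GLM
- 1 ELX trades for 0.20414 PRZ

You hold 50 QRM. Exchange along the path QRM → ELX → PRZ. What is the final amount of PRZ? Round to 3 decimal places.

50 QRM × 1.5393 = 76.965 ELX
76.965 ELX × 0.20414 = 15.7116351 PRZ

15.712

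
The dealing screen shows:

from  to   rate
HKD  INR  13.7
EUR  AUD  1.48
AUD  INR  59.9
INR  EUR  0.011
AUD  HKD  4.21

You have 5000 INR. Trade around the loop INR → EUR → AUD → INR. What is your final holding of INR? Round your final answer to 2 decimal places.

5000 INR × 0.011 = 55 EUR
55 EUR × 1.48 = 81.4 AUD
81.4 AUD × 59.9 = 4875.86 INR

4875.86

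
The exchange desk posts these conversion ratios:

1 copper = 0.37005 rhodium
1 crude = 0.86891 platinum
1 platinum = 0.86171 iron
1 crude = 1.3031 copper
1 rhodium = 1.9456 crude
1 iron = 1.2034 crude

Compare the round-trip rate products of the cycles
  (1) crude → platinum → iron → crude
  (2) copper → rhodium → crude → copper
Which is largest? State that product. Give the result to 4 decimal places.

0.9382

(1) 0.86891 × 0.86171 × 1.2034 = 0.90104
(2) 0.37005 × 1.9456 × 1.3031 = 0.93819
Highest is cycle (2) at 0.9382 (≤1, no arbitrage).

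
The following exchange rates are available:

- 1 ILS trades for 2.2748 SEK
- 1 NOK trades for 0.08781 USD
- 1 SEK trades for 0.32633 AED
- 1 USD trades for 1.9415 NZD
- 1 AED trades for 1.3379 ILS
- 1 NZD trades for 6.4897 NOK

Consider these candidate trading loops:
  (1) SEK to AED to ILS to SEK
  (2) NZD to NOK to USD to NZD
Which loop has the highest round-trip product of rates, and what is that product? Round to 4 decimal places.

1.1064

(1) 0.32633 × 1.3379 × 2.2748 = 0.99317
(2) 6.4897 × 0.08781 × 1.9415 = 1.10638
Highest is cycle (2) at 1.1064 (>1, arbitrage).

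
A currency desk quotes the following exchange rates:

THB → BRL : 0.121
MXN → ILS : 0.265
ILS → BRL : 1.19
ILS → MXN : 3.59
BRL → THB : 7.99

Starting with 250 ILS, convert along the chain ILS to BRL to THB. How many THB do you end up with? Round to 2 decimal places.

250 ILS × 1.19 = 297.5 BRL
297.5 BRL × 7.99 = 2377.025 THB

2377.03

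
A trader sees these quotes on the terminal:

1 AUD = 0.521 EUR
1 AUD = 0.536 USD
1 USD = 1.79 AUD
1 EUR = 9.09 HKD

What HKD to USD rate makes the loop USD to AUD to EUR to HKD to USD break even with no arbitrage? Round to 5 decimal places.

Known legs of the cycle: 1.79 × 0.521 × 9.09 = 8.4772431
For no arbitrage the full-cycle product must be 1, so the missing rate is 1 / 8.4772431 ≈ 0.1179629.

0.11796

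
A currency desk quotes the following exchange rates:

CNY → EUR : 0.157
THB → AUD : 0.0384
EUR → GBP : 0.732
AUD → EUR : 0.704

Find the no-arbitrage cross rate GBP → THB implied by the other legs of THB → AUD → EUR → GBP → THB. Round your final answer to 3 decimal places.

Known legs of the cycle: 0.0384 × 0.704 × 0.732 = 0.0197885952
For no arbitrage the full-cycle product must be 1, so the missing rate is 1 / 0.0197885952 ≈ 50.53416.

50.534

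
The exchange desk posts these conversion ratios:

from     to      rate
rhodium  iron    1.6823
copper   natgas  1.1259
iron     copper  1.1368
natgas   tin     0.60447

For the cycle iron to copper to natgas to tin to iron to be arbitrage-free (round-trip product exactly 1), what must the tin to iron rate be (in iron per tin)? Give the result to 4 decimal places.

1.2925

Known legs of the cycle: 1.1368 × 1.1259 × 0.60447 = 0.7736751283464
For no arbitrage the full-cycle product must be 1, so the missing rate is 1 / 0.7736751283464 ≈ 1.292532.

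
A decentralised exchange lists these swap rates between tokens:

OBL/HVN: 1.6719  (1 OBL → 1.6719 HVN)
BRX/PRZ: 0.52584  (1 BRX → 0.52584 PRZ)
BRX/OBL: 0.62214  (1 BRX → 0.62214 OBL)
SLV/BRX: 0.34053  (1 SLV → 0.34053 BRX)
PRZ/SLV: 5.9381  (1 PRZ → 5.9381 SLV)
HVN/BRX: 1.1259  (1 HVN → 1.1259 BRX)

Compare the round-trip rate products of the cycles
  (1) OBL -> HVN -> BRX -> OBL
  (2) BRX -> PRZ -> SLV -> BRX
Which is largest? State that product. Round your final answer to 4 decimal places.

1.1711

(1) 1.6719 × 1.1259 × 0.62214 = 1.17111
(2) 0.52584 × 5.9381 × 0.34053 = 1.06330
Highest is cycle (1) at 1.1711 (>1, arbitrage).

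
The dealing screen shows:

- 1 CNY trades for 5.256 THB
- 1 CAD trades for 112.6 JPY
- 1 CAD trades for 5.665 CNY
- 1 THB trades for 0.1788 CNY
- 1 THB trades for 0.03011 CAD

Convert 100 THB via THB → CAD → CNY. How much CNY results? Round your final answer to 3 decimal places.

100 THB × 0.03011 = 3.011 CAD
3.011 CAD × 5.665 = 17.057315 CNY

17.057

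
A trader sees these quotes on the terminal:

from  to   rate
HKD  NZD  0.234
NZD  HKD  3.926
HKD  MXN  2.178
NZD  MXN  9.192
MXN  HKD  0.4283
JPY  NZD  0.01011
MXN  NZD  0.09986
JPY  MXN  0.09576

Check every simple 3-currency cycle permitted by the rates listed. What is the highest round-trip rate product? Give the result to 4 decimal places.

0.9212

NZD→MXN→HKD→NZD: 9.192 × 0.4283 × 0.234 = 0.92124
NZD→HKD→MXN→NZD: 3.926 × 2.178 × 0.09986 = 0.85389
Maximum is NZD→MXN→HKD→NZD at 0.9212; no arbitrage — every cycle loses value.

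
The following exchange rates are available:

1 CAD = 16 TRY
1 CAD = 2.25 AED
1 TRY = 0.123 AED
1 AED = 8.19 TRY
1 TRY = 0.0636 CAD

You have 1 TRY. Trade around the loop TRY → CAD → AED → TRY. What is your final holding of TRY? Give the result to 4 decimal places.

1 TRY × 0.0636 = 0.0636 CAD
0.0636 CAD × 2.25 = 0.1431 AED
0.1431 AED × 8.19 = 1.171989 TRY

1.1720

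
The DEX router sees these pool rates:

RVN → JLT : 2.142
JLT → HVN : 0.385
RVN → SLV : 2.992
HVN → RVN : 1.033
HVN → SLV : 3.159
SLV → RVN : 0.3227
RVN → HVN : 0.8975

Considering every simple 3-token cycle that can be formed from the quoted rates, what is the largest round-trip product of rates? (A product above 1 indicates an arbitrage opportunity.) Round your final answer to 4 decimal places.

RVN→HVN→SLV→RVN: 0.8975 × 3.159 × 0.3227 = 0.91492
RVN→JLT→HVN→RVN: 2.142 × 0.385 × 1.033 = 0.85188
Maximum is RVN→HVN→SLV→RVN at 0.9149; no arbitrage — every cycle loses value.

0.9149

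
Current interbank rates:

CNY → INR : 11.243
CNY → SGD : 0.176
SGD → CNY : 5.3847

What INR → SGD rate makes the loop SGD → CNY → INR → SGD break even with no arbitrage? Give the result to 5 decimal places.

0.01652

Known legs of the cycle: 5.3847 × 11.243 = 60.5401821
For no arbitrage the full-cycle product must be 1, so the missing rate is 1 / 60.5401821 ≈ 0.0165180.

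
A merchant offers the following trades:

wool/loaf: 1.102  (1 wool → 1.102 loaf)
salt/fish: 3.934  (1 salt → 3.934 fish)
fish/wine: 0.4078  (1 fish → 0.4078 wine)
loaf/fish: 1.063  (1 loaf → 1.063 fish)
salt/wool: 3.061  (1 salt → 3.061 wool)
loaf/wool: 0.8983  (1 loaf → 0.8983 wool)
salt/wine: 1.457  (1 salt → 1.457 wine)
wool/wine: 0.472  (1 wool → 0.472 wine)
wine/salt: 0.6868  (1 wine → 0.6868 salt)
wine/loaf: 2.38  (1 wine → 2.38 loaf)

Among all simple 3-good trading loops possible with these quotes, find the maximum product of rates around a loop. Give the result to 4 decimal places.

1.1018

fish→wine→salt→fish: 0.4078 × 0.6868 × 3.934 = 1.10182
fish→wine→loaf→fish: 0.4078 × 2.38 × 1.063 = 1.03171
wool→wine→loaf→wool: 0.472 × 2.38 × 0.8983 = 1.00911
wool→wine→salt→wool: 0.472 × 0.6868 × 3.061 = 0.99228
Maximum is fish→wine→salt→fish at 1.1018; arbitrage exists.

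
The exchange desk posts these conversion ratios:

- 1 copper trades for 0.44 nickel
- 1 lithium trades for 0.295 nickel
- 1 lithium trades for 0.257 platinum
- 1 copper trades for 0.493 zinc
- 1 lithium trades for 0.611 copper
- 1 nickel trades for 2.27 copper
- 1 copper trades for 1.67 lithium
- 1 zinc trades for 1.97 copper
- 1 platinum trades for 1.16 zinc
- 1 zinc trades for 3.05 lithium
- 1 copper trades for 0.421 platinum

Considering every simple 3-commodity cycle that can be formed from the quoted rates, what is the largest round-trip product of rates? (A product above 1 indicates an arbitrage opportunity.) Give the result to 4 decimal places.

lithium→nickel→copper→lithium: 0.295 × 2.27 × 1.67 = 1.11832
zinc→copper→platinum→zinc: 1.97 × 0.421 × 1.16 = 0.96207
zinc→lithium→copper→zinc: 3.05 × 0.611 × 0.493 = 0.91873
zinc→lithium→platinum→zinc: 3.05 × 0.257 × 1.16 = 0.90927
Maximum is lithium→nickel→copper→lithium at 1.1183; arbitrage exists.

1.1183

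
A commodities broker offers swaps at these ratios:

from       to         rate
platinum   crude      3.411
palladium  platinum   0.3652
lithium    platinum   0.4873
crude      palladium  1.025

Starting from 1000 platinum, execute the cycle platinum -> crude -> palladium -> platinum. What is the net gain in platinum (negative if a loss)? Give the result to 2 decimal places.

276.84

1000 platinum × 3.411 = 3411 crude
3411 crude × 1.025 = 3496.275 palladium
3496.275 palladium × 0.3652 = 1276.83963 platinum
Net change: 1276.83963 − 1000 = 276.83963 platinum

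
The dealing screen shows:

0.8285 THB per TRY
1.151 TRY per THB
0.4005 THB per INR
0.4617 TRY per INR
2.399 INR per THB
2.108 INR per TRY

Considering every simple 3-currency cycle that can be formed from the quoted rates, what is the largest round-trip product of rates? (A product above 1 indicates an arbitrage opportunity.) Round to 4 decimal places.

THB→TRY→INR→THB: 1.151 × 2.108 × 0.4005 = 0.97174
THB→INR→TRY→THB: 2.399 × 0.4617 × 0.8285 = 0.91766
Maximum is THB→TRY→INR→THB at 0.9717; no arbitrage — every cycle loses value.

0.9717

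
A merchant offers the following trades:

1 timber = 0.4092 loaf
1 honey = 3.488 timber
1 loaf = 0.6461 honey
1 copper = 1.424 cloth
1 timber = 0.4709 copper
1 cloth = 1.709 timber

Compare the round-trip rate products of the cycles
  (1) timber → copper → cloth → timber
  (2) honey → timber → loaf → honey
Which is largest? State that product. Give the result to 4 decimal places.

1.1460

(1) 0.4709 × 1.424 × 1.709 = 1.14599
(2) 3.488 × 0.4092 × 0.6461 = 0.92217
Highest is cycle (1) at 1.1460 (>1, arbitrage).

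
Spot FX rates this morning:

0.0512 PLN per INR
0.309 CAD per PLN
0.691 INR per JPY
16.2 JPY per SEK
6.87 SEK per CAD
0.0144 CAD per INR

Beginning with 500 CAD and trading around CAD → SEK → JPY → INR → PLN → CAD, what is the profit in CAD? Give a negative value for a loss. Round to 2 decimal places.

500 CAD × 6.87 = 3435 SEK
3435 SEK × 16.2 = 55647 JPY
55647 JPY × 0.691 = 38452.077 INR
38452.077 INR × 0.0512 = 1968.7463424 PLN
1968.7463424 PLN × 0.309 = 608.3426198016 CAD
Net change: 608.3426198016 − 500 = 108.3426198016 CAD

108.34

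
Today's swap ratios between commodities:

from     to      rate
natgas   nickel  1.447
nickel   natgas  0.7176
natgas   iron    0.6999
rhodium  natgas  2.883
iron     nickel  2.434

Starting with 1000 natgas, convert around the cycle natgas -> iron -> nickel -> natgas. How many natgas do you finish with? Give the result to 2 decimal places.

1222.47

1000 natgas × 0.6999 = 699.9 iron
699.9 iron × 2.434 = 1703.5566 nickel
1703.5566 nickel × 0.7176 = 1222.47221616 natgas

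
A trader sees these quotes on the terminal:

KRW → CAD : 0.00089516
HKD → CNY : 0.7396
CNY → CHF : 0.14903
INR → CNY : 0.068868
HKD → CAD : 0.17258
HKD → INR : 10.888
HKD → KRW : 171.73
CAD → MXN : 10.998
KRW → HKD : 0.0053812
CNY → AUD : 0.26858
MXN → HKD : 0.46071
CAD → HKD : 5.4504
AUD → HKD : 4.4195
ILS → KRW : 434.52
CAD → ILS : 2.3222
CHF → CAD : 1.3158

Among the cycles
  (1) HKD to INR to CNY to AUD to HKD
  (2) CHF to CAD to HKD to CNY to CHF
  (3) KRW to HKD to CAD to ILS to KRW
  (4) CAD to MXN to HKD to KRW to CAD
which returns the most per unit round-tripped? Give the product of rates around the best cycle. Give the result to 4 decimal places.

0.9371

(1) 10.888 × 0.068868 × 0.26858 × 4.4195 = 0.89005
(2) 1.3158 × 5.4504 × 0.7396 × 0.14903 = 0.79048
(3) 0.0053812 × 0.17258 × 2.3222 × 434.52 = 0.93709
(4) 10.998 × 0.46071 × 171.73 × 0.00089516 = 0.77891
Highest is cycle (3) at 0.9371 (≤1, no arbitrage).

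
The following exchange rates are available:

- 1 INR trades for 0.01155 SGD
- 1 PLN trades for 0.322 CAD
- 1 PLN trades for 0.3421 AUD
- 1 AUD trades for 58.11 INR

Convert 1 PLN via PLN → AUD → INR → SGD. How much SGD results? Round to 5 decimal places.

0.22961

1 PLN × 0.3421 = 0.3421 AUD
0.3421 AUD × 58.11 = 19.879431 INR
19.879431 INR × 0.01155 = 0.22960742805 SGD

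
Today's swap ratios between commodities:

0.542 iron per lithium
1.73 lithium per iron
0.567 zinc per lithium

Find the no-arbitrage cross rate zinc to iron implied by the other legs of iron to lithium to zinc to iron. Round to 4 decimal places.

Known legs of the cycle: 1.73 × 0.567 = 0.98091
For no arbitrage the full-cycle product must be 1, so the missing rate is 1 / 0.98091 ≈ 1.019462.

1.0195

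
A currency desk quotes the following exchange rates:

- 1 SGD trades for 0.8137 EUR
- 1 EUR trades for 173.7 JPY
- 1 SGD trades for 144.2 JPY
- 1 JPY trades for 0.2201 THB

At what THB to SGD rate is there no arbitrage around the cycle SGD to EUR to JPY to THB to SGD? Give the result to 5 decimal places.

Known legs of the cycle: 0.8137 × 173.7 × 0.2201 = 31.108865769
For no arbitrage the full-cycle product must be 1, so the missing rate is 1 / 31.108865769 ≈ 0.0321452.

0.03215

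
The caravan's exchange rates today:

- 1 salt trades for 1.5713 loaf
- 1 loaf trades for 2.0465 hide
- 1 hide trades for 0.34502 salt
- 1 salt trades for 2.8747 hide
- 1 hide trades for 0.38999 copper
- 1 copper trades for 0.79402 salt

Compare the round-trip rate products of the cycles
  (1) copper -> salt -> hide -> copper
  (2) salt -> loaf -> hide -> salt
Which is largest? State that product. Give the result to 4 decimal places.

(1) 0.79402 × 2.8747 × 0.38999 = 0.89018
(2) 1.5713 × 2.0465 × 0.34502 = 1.10947
Highest is cycle (2) at 1.1095 (>1, arbitrage).

1.1095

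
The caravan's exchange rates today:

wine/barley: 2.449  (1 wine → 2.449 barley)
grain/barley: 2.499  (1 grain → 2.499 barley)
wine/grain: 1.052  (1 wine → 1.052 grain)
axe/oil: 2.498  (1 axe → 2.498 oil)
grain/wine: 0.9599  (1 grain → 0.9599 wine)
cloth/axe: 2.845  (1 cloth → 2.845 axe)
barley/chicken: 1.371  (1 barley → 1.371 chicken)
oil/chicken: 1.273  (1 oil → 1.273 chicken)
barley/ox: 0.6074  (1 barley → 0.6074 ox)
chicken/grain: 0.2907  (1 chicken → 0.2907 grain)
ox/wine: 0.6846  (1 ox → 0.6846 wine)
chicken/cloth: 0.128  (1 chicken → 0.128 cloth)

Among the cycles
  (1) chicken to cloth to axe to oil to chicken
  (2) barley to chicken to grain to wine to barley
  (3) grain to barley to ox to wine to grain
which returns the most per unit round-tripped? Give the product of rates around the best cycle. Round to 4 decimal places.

1.1580

(1) 0.128 × 2.845 × 2.498 × 1.273 = 1.15801
(2) 1.371 × 0.2907 × 0.9599 × 2.449 = 0.93691
(3) 2.499 × 0.6074 × 0.6846 × 1.052 = 1.09319
Highest is cycle (1) at 1.1580 (>1, arbitrage).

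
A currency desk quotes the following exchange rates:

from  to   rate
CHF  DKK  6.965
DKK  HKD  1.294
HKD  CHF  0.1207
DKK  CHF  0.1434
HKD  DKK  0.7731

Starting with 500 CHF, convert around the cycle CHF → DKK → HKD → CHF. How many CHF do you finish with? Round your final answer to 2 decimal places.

500 CHF × 6.965 = 3482.5 DKK
3482.5 DKK × 1.294 = 4506.355 HKD
4506.355 HKD × 0.1207 = 543.9170485 CHF

543.92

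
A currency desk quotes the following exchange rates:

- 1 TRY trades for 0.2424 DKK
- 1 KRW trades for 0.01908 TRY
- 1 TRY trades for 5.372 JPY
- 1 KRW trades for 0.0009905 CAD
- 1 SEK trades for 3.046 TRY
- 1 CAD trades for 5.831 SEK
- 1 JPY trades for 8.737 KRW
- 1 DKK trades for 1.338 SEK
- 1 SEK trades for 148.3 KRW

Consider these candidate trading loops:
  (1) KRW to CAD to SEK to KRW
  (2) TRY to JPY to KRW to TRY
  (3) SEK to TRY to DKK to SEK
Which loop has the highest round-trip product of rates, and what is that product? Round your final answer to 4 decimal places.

0.9879

(1) 0.0009905 × 5.831 × 148.3 = 0.85652
(2) 5.372 × 8.737 × 0.01908 = 0.89552
(3) 3.046 × 0.2424 × 1.338 = 0.98791
Highest is cycle (3) at 0.9879 (≤1, no arbitrage).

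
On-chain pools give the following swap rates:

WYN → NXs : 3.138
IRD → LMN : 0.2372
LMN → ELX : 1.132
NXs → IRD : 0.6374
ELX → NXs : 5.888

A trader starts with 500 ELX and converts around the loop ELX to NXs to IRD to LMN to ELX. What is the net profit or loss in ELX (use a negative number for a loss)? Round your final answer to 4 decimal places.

3.8613

500 ELX × 5.888 = 2944 NXs
2944 NXs × 0.6374 = 1876.5056 IRD
1876.5056 IRD × 0.2372 = 445.10712832 LMN
445.10712832 LMN × 1.132 = 503.86126925824 ELX
Net change: 503.86126925824 − 500 = 3.86126925824 ELX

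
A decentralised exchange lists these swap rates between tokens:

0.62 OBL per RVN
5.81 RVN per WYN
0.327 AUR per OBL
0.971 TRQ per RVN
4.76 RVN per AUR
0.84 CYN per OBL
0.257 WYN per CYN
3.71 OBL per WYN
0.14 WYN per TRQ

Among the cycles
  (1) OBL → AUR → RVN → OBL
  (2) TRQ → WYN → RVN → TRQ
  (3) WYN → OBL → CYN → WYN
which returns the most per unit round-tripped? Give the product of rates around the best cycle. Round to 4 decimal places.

0.9650

(1) 0.327 × 4.76 × 0.62 = 0.96504
(2) 0.14 × 5.81 × 0.971 = 0.78981
(3) 3.71 × 0.84 × 0.257 = 0.80091
Highest is cycle (1) at 0.9650 (≤1, no arbitrage).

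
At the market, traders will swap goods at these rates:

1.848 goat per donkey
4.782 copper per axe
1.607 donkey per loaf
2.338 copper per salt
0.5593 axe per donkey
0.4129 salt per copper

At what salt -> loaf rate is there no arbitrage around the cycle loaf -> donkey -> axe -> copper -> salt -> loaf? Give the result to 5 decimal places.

Known legs of the cycle: 1.607 × 0.5593 × 4.782 × 0.4129 = 1.77465995964978
For no arbitrage the full-cycle product must be 1, so the missing rate is 1 / 1.77465995964978 ≈ 0.5634882.

0.56349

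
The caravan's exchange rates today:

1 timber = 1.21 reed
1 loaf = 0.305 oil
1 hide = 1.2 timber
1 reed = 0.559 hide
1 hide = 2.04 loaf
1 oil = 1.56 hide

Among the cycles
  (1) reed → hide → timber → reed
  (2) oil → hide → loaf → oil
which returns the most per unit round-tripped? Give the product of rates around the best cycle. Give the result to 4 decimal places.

(1) 0.559 × 1.2 × 1.21 = 0.81167
(2) 1.56 × 2.04 × 0.305 = 0.97063
Highest is cycle (2) at 0.9706 (≤1, no arbitrage).

0.9706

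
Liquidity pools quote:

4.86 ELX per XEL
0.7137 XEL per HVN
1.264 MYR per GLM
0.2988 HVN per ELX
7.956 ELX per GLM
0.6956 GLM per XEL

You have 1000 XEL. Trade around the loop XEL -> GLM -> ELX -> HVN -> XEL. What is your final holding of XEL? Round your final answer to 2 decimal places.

1180.19

1000 XEL × 0.6956 = 695.6 GLM
695.6 GLM × 7.956 = 5534.1936 ELX
5534.1936 ELX × 0.2988 = 1653.61704768 HVN
1653.61704768 HVN × 0.7137 = 1180.186486929216 XEL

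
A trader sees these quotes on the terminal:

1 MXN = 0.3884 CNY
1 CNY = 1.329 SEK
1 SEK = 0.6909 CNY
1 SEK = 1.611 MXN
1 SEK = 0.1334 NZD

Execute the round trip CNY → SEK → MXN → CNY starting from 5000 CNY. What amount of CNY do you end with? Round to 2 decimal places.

5000 CNY × 1.329 = 6645 SEK
6645 SEK × 1.611 = 10705.095 MXN
10705.095 MXN × 0.3884 = 4157.858898 CNY

4157.86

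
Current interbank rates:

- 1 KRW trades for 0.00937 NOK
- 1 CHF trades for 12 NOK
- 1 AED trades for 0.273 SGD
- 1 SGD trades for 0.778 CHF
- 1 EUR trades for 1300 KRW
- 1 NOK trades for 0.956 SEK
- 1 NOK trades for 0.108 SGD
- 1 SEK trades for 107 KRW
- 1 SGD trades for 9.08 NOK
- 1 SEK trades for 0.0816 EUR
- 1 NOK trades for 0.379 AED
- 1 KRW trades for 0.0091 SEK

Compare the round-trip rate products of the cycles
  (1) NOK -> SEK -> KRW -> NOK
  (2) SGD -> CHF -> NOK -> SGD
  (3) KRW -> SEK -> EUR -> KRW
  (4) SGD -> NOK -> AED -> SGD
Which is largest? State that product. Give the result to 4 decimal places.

(1) 0.956 × 107 × 0.00937 = 0.95848
(2) 0.778 × 12 × 0.108 = 1.00829
(3) 0.0091 × 0.0816 × 1300 = 0.96533
(4) 9.08 × 0.379 × 0.273 = 0.93948
Highest is cycle (2) at 1.0083 (>1, arbitrage).

1.0083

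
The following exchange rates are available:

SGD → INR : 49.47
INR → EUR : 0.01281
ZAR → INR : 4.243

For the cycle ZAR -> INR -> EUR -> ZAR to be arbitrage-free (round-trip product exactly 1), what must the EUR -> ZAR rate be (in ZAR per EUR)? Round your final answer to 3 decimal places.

18.398

Known legs of the cycle: 4.243 × 0.01281 = 0.05435283
For no arbitrage the full-cycle product must be 1, so the missing rate is 1 / 0.05435283 ≈ 18.39831.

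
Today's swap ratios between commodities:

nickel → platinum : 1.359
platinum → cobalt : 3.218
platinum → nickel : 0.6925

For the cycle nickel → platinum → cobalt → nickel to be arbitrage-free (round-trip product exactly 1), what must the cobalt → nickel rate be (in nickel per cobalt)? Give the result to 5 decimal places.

Known legs of the cycle: 1.359 × 3.218 = 4.373262
For no arbitrage the full-cycle product must be 1, so the missing rate is 1 / 4.373262 ≈ 0.2286623.

0.22866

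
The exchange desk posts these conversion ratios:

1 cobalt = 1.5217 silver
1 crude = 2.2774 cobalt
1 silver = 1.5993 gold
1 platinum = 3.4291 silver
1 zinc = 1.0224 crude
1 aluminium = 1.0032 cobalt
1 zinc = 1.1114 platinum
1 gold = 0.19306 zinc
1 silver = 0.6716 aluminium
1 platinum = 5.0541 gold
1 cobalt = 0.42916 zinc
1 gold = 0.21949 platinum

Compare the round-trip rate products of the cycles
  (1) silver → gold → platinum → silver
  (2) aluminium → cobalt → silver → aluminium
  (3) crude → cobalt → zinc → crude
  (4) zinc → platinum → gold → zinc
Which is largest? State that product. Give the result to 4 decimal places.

1.2037

(1) 1.5993 × 0.21949 × 3.4291 = 1.20372
(2) 1.0032 × 1.5217 × 0.6716 = 1.02524
(3) 2.2774 × 0.42916 × 1.0224 = 0.99926
(4) 1.1114 × 5.0541 × 0.19306 = 1.08444
Highest is cycle (1) at 1.2037 (>1, arbitrage).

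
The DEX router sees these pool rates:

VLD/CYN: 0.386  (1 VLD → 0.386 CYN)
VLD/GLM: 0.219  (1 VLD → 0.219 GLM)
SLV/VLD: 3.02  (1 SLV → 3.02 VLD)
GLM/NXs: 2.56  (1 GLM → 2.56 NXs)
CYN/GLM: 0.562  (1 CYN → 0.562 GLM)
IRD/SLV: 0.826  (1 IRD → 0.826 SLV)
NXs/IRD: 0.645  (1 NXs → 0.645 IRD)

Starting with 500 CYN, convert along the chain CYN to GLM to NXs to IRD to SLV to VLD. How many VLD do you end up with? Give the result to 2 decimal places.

500 CYN × 0.562 = 281 GLM
281 GLM × 2.56 = 719.36 NXs
719.36 NXs × 0.645 = 463.9872 IRD
463.9872 IRD × 0.826 = 383.2534272 SLV
383.2534272 SLV × 3.02 = 1157.425350144 VLD

1157.43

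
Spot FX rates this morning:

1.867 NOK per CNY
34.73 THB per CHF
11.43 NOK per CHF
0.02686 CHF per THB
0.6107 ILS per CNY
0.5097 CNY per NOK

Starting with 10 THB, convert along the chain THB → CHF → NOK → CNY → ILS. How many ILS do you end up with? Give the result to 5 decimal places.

0.95564

10 THB × 0.02686 = 0.2686 CHF
0.2686 CHF × 11.43 = 3.070098 NOK
3.070098 NOK × 0.5097 = 1.5648289506 CNY
1.5648289506 CNY × 0.6107 = 0.95564104013142 ILS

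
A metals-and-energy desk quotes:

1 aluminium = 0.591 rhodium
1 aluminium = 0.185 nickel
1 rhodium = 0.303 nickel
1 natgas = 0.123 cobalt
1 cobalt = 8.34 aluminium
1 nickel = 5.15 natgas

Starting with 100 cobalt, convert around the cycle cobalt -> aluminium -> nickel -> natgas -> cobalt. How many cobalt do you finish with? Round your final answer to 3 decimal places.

97.735

100 cobalt × 8.34 = 834 aluminium
834 aluminium × 0.185 = 154.29 nickel
154.29 nickel × 5.15 = 794.5935 natgas
794.5935 natgas × 0.123 = 97.7350005 cobalt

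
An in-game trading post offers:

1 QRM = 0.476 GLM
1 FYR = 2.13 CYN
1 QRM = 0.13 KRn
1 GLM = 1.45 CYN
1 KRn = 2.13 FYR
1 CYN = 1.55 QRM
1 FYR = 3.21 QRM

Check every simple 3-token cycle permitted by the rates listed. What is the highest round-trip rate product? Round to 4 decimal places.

1.0698

CYN→QRM→GLM→CYN: 1.55 × 0.476 × 1.45 = 1.06981
FYR→QRM→KRn→FYR: 3.21 × 0.13 × 2.13 = 0.88885
Maximum is CYN→QRM→GLM→CYN at 1.0698; arbitrage exists.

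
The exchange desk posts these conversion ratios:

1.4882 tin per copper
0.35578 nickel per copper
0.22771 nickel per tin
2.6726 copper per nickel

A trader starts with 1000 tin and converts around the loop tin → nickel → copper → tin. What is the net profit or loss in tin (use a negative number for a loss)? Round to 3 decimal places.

1000 tin × 0.22771 = 227.71 nickel
227.71 nickel × 2.6726 = 608.577746 copper
608.577746 copper × 1.4882 = 905.6854015972 tin
Net change: 905.6854015972 − 1000 = -94.3145984028 tin

-94.315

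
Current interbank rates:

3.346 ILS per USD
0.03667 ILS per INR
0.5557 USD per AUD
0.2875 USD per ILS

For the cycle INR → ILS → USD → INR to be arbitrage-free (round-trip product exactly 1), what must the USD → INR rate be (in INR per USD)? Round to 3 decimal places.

Known legs of the cycle: 0.03667 × 0.2875 = 0.010542625
For no arbitrage the full-cycle product must be 1, so the missing rate is 1 / 0.010542625 ≈ 94.85304.

94.853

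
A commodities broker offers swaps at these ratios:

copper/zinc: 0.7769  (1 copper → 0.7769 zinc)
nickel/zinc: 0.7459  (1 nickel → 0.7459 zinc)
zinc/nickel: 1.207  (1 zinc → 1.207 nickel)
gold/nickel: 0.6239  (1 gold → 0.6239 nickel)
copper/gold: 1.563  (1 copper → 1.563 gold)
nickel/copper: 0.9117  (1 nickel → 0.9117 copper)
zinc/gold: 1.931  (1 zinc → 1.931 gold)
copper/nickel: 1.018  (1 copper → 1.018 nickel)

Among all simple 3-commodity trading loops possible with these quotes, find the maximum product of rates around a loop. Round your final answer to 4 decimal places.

0.8986

nickel→zinc→gold→nickel: 0.7459 × 1.931 × 0.6239 = 0.89862
nickel→copper→gold→nickel: 0.9117 × 1.563 × 0.6239 = 0.88905
nickel→copper→zinc→nickel: 0.9117 × 0.7769 × 1.207 = 0.85492
Maximum is nickel→zinc→gold→nickel at 0.8986; no arbitrage — every cycle loses value.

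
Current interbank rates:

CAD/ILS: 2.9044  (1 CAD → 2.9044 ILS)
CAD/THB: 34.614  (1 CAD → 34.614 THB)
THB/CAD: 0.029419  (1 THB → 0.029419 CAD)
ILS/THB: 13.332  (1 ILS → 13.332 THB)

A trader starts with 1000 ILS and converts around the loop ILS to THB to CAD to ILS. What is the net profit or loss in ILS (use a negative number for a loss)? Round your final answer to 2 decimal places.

1000 ILS × 13.332 = 13332 THB
13332 THB × 0.029419 = 392.214108 CAD
392.214108 CAD × 2.9044 = 1139.1466552752 ILS
Net change: 1139.1466552752 − 1000 = 139.1466552752 ILS

139.15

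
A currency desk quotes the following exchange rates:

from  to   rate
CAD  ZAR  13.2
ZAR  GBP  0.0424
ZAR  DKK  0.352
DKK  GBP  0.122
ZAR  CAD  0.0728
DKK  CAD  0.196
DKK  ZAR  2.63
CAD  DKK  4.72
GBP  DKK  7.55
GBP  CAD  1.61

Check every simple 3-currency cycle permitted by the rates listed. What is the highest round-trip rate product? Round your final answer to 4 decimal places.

0.9271

DKK→GBP→CAD→DKK: 0.122 × 1.61 × 4.72 = 0.92710
DKK→CAD→ZAR→DKK: 0.196 × 13.2 × 0.352 = 0.91069
DKK→ZAR→CAD→DKK: 2.63 × 0.0728 × 4.72 = 0.90371
ZAR→GBP→CAD→ZAR: 0.0424 × 1.61 × 13.2 = 0.90108
DKK→ZAR→GBP→DKK: 2.63 × 0.0424 × 7.55 = 0.84192
Maximum is DKK→GBP→CAD→DKK at 0.9271; no arbitrage — every cycle loses value.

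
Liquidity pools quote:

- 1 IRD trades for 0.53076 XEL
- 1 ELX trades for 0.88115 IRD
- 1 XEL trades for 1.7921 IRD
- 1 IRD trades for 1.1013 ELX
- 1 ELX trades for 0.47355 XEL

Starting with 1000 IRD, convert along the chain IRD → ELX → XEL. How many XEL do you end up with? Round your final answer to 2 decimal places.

1000 IRD × 1.1013 = 1101.3 ELX
1101.3 ELX × 0.47355 = 521.520615 XEL

521.52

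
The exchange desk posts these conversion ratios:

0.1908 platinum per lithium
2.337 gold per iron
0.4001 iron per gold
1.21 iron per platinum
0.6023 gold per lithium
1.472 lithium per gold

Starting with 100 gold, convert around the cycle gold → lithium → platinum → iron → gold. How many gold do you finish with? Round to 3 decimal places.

79.420

100 gold × 1.472 = 147.2 lithium
147.2 lithium × 0.1908 = 28.08576 platinum
28.08576 platinum × 1.21 = 33.9837696 iron
33.9837696 iron × 2.337 = 79.4200695552 gold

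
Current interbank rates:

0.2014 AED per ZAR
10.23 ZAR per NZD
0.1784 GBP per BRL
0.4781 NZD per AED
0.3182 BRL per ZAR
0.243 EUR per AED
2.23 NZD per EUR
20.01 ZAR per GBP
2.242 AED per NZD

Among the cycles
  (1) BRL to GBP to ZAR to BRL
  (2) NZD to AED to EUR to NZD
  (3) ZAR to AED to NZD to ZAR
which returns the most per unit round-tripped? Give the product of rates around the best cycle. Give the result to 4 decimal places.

(1) 0.1784 × 20.01 × 0.3182 = 1.13591
(2) 2.242 × 0.243 × 2.23 = 1.21492
(3) 0.2014 × 0.4781 × 10.23 = 0.98504
Highest is cycle (2) at 1.2149 (>1, arbitrage).

1.2149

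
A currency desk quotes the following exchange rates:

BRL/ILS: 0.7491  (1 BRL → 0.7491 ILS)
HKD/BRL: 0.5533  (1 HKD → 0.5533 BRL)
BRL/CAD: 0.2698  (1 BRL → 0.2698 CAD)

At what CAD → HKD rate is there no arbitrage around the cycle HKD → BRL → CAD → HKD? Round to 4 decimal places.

6.6988

Known legs of the cycle: 0.5533 × 0.2698 = 0.14928034
For no arbitrage the full-cycle product must be 1, so the missing rate is 1 / 0.14928034 ≈ 6.698806.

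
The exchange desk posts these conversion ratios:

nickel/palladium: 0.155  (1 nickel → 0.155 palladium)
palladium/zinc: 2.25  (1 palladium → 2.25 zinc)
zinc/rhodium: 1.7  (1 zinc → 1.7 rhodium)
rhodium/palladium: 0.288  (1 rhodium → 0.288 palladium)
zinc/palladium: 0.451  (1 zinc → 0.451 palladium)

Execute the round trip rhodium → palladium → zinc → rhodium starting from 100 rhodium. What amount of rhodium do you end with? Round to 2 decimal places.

110.16

100 rhodium × 0.288 = 28.8 palladium
28.8 palladium × 2.25 = 64.8 zinc
64.8 zinc × 1.7 = 110.16 rhodium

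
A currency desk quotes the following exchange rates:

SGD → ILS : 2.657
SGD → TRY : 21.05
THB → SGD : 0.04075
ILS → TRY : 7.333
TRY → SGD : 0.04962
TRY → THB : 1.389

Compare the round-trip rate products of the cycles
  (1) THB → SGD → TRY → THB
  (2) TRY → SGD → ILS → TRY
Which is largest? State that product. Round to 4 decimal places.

(1) 0.04075 × 21.05 × 1.389 = 1.19147
(2) 0.04962 × 2.657 × 7.333 = 0.96679
Highest is cycle (1) at 1.1915 (>1, arbitrage).

1.1915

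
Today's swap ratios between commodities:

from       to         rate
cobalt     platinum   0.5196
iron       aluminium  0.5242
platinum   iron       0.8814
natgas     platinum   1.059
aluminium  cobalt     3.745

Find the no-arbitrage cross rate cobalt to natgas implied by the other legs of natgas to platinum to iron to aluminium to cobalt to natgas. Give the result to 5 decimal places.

0.54574

Known legs of the cycle: 1.059 × 0.8814 × 0.5242 × 3.745 = 1.8323897127354
For no arbitrage the full-cycle product must be 1, so the missing rate is 1 / 1.8323897127354 ≈ 0.5457354.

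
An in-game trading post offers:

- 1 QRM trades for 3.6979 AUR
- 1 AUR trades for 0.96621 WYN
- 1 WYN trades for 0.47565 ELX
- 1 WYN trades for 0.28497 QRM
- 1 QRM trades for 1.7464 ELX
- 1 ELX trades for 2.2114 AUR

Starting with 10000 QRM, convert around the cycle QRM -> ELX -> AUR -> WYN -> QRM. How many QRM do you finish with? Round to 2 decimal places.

10000 QRM × 1.7464 = 17464 ELX
17464 ELX × 2.2114 = 38619.8896 AUR
38619.8896 AUR × 0.96621 = 37314.923530416 WYN
37314.923530416 WYN × 0.28497 = 10633.63375846264752 QRM

10633.63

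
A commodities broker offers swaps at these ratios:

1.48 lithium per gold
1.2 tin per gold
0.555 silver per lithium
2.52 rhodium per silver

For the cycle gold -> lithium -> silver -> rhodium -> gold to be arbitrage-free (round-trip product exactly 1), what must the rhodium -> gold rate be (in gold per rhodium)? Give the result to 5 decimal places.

0.48311

Known legs of the cycle: 1.48 × 0.555 × 2.52 = 2.069928
For no arbitrage the full-cycle product must be 1, so the missing rate is 1 / 2.069928 ≈ 0.4831086.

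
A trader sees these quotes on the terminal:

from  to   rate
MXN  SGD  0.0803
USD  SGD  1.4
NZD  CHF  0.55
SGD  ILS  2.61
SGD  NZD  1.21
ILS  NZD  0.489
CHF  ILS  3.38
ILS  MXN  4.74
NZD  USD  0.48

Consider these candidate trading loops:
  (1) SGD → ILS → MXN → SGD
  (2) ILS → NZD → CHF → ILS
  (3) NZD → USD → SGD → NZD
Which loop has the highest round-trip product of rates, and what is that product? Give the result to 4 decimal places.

(1) 2.61 × 4.74 × 0.0803 = 0.99342
(2) 0.489 × 0.55 × 3.38 = 0.90905
(3) 0.48 × 1.4 × 1.21 = 0.81312
Highest is cycle (1) at 0.9934 (≤1, no arbitrage).

0.9934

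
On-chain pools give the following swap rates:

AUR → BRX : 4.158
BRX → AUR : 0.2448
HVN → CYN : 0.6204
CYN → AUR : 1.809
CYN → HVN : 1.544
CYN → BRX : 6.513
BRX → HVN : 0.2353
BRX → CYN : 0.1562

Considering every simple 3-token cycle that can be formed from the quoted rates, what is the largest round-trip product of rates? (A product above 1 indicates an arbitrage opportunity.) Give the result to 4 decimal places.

AUR→BRX→CYN→AUR: 4.158 × 0.1562 × 1.809 = 1.17491
HVN→CYN→BRX→HVN: 0.6204 × 6.513 × 0.2353 = 0.95077
Maximum is AUR→BRX→CYN→AUR at 1.1749; arbitrage exists.

1.1749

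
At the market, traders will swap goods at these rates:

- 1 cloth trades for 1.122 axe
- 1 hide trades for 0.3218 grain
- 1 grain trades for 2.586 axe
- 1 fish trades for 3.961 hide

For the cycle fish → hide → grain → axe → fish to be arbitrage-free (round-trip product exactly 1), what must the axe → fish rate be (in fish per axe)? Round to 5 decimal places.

Known legs of the cycle: 3.961 × 0.3218 × 2.586 = 3.2962443828
For no arbitrage the full-cycle product must be 1, so the missing rate is 1 / 3.2962443828 ≈ 0.3033756.

0.30338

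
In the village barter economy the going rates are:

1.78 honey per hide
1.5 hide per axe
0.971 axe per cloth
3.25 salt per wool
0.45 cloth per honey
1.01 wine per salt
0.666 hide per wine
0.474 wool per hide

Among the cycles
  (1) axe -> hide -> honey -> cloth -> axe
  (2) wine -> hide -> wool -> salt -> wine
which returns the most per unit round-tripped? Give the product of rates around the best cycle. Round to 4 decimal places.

(1) 1.5 × 1.78 × 0.45 × 0.971 = 1.16666
(2) 0.666 × 0.474 × 3.25 × 1.01 = 1.03623
Highest is cycle (1) at 1.1667 (>1, arbitrage).

1.1667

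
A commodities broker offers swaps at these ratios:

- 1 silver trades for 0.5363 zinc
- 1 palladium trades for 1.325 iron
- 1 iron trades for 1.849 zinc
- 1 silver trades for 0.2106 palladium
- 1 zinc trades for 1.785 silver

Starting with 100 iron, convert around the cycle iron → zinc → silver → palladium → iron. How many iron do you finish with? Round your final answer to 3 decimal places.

100 iron × 1.849 = 184.9 zinc
184.9 zinc × 1.785 = 330.0465 silver
330.0465 silver × 0.2106 = 69.5077929 palladium
69.5077929 palladium × 1.325 = 92.0978255925 iron

92.098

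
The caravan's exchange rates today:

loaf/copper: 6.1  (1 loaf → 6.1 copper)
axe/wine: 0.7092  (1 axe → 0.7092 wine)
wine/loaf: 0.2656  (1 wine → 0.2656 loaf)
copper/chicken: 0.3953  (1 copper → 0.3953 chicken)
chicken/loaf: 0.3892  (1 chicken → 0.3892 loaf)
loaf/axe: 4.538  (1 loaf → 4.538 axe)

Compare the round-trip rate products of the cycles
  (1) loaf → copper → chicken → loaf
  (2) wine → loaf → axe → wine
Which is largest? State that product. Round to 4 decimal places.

(1) 6.1 × 0.3953 × 0.3892 = 0.93849
(2) 0.2656 × 4.538 × 0.7092 = 0.85479
Highest is cycle (1) at 0.9385 (≤1, no arbitrage).

0.9385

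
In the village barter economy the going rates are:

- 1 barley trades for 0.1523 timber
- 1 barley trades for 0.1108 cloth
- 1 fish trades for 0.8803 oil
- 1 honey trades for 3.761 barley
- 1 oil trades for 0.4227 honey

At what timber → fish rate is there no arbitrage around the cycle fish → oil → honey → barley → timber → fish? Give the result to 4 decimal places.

Known legs of the cycle: 0.8803 × 0.4227 × 3.761 × 0.1523 = 0.213140601198843
For no arbitrage the full-cycle product must be 1, so the missing rate is 1 / 0.213140601198843 ≈ 4.691739.

4.6917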